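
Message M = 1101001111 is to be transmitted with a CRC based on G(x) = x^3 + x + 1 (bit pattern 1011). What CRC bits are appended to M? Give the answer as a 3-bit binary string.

010

Append 3 zeros: 1101001111000. Divide by 1011 (XOR where the leading bit is 1):
  pos 0: 1101 XOR 1011 = 0110
  pos 1: 1100 XOR 1011 = 0111
  pos 2: 1110 XOR 1011 = 0101
  pos 3: 1011 XOR 1011 = 0000
  pos 7: 1110 XOR 1011 = 0101
  pos 8: 1010 XOR 1011 = 0001
Remainder (last 3 bits) = 010. This is the CRC / FCS.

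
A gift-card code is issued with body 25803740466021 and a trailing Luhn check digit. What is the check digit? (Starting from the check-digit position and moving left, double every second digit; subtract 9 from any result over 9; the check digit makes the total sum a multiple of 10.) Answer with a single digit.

0

Partial digits right→left: 1 2 0 6 6 4 0 4 7 3 0 8 5 2
Double every second digit counting from the check-digit position (so the 1st, 3rd, 5th, ... of the partial from the right).
  doubled (with −9 where >9): 2 0 3 0 5 0 1 → sum 11
  kept as-is: 2 6 4 4 3 8 2 → sum 29
Total = 11 + 29 = 40.
Check digit = (10 − (40 mod 10)) mod 10 = 0.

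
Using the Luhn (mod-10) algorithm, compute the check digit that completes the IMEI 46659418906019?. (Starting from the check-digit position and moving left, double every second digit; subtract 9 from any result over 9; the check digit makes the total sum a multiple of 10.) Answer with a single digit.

Partial digits right→left: 9 1 0 6 0 9 8 1 4 9 5 6 6 4
Double every second digit counting from the check-digit position (so the 1st, 3rd, 5th, ... of the partial from the right).
  doubled (with −9 where >9): 9 0 0 7 8 1 3 → sum 28
  kept as-is: 1 6 9 1 9 6 4 → sum 36
Total = 28 + 36 = 64.
Check digit = (10 − (64 mod 10)) mod 10 = 6.

6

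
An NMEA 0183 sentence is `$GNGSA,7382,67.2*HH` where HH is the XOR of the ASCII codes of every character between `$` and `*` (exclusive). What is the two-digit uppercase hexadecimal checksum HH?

4F

XOR the ASCII codes of the payload characters:
  'G' = 0x47 → acc = 0x47
  'N' = 0x4E → acc = 0x09
  'G' = 0x47 → acc = 0x4E
  'S' = 0x53 → acc = 0x1D
  'A' = 0x41 → acc = 0x5C
  ',' = 0x2C → acc = 0x70
  '7' = 0x37 → acc = 0x47
  '3' = 0x33 → acc = 0x74
  '8' = 0x38 → acc = 0x4C
  '2' = 0x32 → acc = 0x7E
  ',' = 0x2C → acc = 0x52
  '6' = 0x36 → acc = 0x64
  '7' = 0x37 → acc = 0x53
  '.' = 0x2E → acc = 0x7D
  '2' = 0x32 → acc = 0x4F
Checksum = 0x4F.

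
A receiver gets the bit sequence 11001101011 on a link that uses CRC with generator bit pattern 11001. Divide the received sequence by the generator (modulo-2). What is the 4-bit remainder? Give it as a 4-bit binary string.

Modulo-2 division of 11001101011 by 11001:
  pos 0: 11001 XOR 11001 = 00000
  pos 5: 10101 XOR 11001 = 01100
  pos 6: 11001 XOR 11001 = 00000
Remainder = 0000 (zero — the frame passes the CRC check).

0000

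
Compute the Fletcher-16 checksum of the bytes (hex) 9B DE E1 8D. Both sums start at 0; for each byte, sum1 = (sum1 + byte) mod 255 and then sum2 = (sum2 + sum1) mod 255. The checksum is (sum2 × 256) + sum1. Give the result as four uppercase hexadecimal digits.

Running sums (mod 255):
  after byte 0 (9B): sum1=155, sum2=155
  after byte 1 (DE): sum1=122, sum2=22
  after byte 2 (E1): sum1=92, sum2=114
  after byte 3 (8D): sum1=233, sum2=92
Checksum = sum2·256 + sum1 = 92·256 + 233 = 23785 = 0x5CE9.

5CE9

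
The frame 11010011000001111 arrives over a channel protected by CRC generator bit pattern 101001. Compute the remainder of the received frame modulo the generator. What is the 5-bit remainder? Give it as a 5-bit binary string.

11110

Modulo-2 division of 11010011000001111 by 101001:
  pos 0: 110100 XOR 101001 = 011101
  pos 1: 111011 XOR 101001 = 010010
  pos 2: 100101 XOR 101001 = 001100
  pos 4: 110000 XOR 101001 = 011001
  pos 5: 110010 XOR 101001 = 011011
  pos 6: 110110 XOR 101001 = 011111
  pos 7: 111110 XOR 101001 = 010111
  pos 8: 101111 XOR 101001 = 000110
  pos 11: 110111 XOR 101001 = 011110
Remainder = 11110 (nonzero — an error is detected).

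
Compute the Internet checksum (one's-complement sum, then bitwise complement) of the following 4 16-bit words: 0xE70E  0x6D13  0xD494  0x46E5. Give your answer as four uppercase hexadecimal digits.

9063

One's-complement addition (fold any carry out of bit 15 back into bit 0):
  0xE70E + 0x6D13 = 0x15421 → wrap carry → 0x5422
  0x5422 + 0xD494 = 0x128B6 → wrap carry → 0x28B7
  0x28B7 + 0x46E5 = 0x06F9C
One's-complement sum = 0x6F9C.
Checksum = ~0x6F9C & 0xFFFF = 0x9063.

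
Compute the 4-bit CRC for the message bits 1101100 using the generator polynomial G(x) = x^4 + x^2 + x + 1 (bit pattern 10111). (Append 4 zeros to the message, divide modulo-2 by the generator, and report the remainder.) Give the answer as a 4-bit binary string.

0110

Append 4 zeros: 11011000000. Divide by 10111 (XOR where the leading bit is 1):
  pos 0: 11011 XOR 10111 = 01100
  pos 1: 11000 XOR 10111 = 01111
  pos 2: 11110 XOR 10111 = 01001
  pos 3: 10010 XOR 10111 = 00101
  pos 5: 10100 XOR 10111 = 00011
Remainder (last 4 bits) = 0110. This is the CRC / FCS.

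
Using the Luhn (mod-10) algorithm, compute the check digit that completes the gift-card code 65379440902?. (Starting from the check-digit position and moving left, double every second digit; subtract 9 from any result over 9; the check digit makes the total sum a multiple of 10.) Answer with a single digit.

5

Partial digits right→left: 2 0 9 0 4 4 9 7 3 5 6
Double every second digit counting from the check-digit position (so the 1st, 3rd, 5th, ... of the partial from the right).
  doubled (with −9 where >9): 4 9 8 9 6 3 → sum 39
  kept as-is: 0 0 4 7 5 → sum 16
Total = 39 + 16 = 55.
Check digit = (10 − (55 mod 10)) mod 10 = 5.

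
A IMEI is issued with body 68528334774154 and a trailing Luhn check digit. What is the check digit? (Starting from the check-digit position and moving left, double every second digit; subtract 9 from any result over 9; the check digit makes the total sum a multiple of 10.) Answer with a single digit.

Partial digits right→left: 4 5 1 4 7 7 4 3 3 8 2 5 8 6
Double every second digit counting from the check-digit position (so the 1st, 3rd, 5th, ... of the partial from the right).
  doubled (with −9 where >9): 8 2 5 8 6 4 7 → sum 40
  kept as-is: 5 4 7 3 8 5 6 → sum 38
Total = 40 + 38 = 78.
Check digit = (10 − (78 mod 10)) mod 10 = 2.

2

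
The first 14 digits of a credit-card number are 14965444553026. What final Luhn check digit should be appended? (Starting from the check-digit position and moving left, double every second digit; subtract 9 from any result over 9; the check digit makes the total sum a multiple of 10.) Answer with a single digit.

0

Partial digits right→left: 6 2 0 3 5 5 4 4 4 5 6 9 4 1
Double every second digit counting from the check-digit position (so the 1st, 3rd, 5th, ... of the partial from the right).
  doubled (with −9 where >9): 3 0 1 8 8 3 8 → sum 31
  kept as-is: 2 3 5 4 5 9 1 → sum 29
Total = 31 + 29 = 60.
Check digit = (10 − (60 mod 10)) mod 10 = 0.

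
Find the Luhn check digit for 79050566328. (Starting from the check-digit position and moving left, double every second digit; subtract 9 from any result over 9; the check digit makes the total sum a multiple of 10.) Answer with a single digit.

2

Partial digits right→left: 8 2 3 6 6 5 0 5 0 9 7
Double every second digit counting from the check-digit position (so the 1st, 3rd, 5th, ... of the partial from the right).
  doubled (with −9 where >9): 7 6 3 0 0 5 → sum 21
  kept as-is: 2 6 5 5 9 → sum 27
Total = 21 + 27 = 48.
Check digit = (10 − (48 mod 10)) mod 10 = 2.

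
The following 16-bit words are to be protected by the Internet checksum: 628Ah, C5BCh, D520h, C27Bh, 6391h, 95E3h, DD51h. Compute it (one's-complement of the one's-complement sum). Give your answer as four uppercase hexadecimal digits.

One's-complement addition (fold any carry out of bit 15 back into bit 0):
  0x628A + 0xC5BC = 0x12846 → wrap carry → 0x2847
  0x2847 + 0xD520 = 0x0FD67
  0xFD67 + 0xC27B = 0x1BFE2 → wrap carry → 0xBFE3
  0xBFE3 + 0x6391 = 0x12374 → wrap carry → 0x2375
  0x2375 + 0x95E3 = 0x0B958
  0xB958 + 0xDD51 = 0x196A9 → wrap carry → 0x96AA
One's-complement sum = 0x96AA.
Checksum = ~0x96AA & 0xFFFF = 0x6955.

6955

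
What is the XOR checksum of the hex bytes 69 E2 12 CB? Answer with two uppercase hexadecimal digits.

XOR the bytes together:
  start with 0x69
  0x69 ⊕ 0xE2 = 0x8B
  0x8B ⊕ 0x12 = 0x99
  0x99 ⊕ 0xCB = 0x52

52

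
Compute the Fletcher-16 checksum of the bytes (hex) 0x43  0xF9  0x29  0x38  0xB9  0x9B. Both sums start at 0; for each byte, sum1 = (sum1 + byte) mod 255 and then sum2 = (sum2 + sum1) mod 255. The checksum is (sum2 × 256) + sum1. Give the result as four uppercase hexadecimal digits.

D1F3

Running sums (mod 255):
  after byte 0 (0x43): sum1=67, sum2=67
  after byte 1 (0xF9): sum1=61, sum2=128
  after byte 2 (0x29): sum1=102, sum2=230
  after byte 3 (0x38): sum1=158, sum2=133
  after byte 4 (0xB9): sum1=88, sum2=221
  after byte 5 (0x9B): sum1=243, sum2=209
Checksum = sum2·256 + sum1 = 209·256 + 243 = 53747 = 0xD1F3.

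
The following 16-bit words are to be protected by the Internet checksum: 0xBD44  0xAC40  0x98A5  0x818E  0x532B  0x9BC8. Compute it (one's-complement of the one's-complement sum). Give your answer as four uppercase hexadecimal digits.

One's-complement addition (fold any carry out of bit 15 back into bit 0):
  0xBD44 + 0xAC40 = 0x16984 → wrap carry → 0x6985
  0x6985 + 0x98A5 = 0x1022A → wrap carry → 0x022B
  0x022B + 0x818E = 0x083B9
  0x83B9 + 0x532B = 0x0D6E4
  0xD6E4 + 0x9BC8 = 0x172AC → wrap carry → 0x72AD
One's-complement sum = 0x72AD.
Checksum = ~0x72AD & 0xFFFF = 0x8D52.

8D52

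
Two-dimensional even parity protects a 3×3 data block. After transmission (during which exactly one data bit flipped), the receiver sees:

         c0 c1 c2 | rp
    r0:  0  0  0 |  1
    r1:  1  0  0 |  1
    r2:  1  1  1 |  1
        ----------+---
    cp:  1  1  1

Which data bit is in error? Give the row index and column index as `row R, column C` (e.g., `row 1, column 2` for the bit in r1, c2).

Recompute each row's even parity and compare to rp:
  r0: data parity 0, sent rp 1 → mismatch
  r1: data parity 1, sent rp 1 → ok
  r2: data parity 1, sent rp 1 → ok
Recompute each column's even parity and compare to cp:
  c0: data parity 0, sent cp 1 → mismatch
  c1: data parity 1, sent cp 1 → ok
  c2: data parity 1, sent cp 1 → ok
Exactly one row (r0) and one column (c0) fail → the flipped bit is at their intersection.

row 0, column 0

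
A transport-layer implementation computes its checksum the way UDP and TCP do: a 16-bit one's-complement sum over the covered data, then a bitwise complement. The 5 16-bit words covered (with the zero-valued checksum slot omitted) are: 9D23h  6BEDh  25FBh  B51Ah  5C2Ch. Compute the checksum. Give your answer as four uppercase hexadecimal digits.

One's-complement addition (fold any carry out of bit 15 back into bit 0):
  0x9D23 + 0x6BED = 0x10910 → wrap carry → 0x0911
  0x0911 + 0x25FB = 0x02F0C
  0x2F0C + 0xB51A = 0x0E426
  0xE426 + 0x5C2C = 0x14052 → wrap carry → 0x4053
One's-complement sum = 0x4053.
Checksum = ~0x4053 & 0xFFFF = 0xBFAC.

BFAC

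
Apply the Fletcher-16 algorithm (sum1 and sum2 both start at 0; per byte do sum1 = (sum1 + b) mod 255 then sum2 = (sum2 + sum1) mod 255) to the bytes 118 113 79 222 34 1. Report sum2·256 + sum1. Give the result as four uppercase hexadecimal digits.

Running sums (mod 255):
  after byte 0 (118): sum1=118, sum2=118
  after byte 1 (113): sum1=231, sum2=94
  after byte 2 (79): sum1=55, sum2=149
  after byte 3 (222): sum1=22, sum2=171
  after byte 4 (34): sum1=56, sum2=227
  after byte 5 (1): sum1=57, sum2=29
Checksum = sum2·256 + sum1 = 29·256 + 57 = 7481 = 0x1D39.

1D39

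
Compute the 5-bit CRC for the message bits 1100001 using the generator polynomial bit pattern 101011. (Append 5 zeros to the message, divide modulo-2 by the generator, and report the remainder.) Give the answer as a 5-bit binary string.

Append 5 zeros: 110000100000. Divide by 101011 (XOR where the leading bit is 1):
  pos 0: 110000 XOR 101011 = 011011
  pos 1: 110111 XOR 101011 = 011100
  pos 2: 111000 XOR 101011 = 010011
  pos 3: 100110 XOR 101011 = 001101
  pos 5: 110100 XOR 101011 = 011111
  pos 6: 111110 XOR 101011 = 010101
Remainder (last 5 bits) = 10101. This is the CRC / FCS.

10101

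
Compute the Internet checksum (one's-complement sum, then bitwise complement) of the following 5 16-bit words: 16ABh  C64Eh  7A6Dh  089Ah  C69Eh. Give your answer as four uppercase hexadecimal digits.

One's-complement addition (fold any carry out of bit 15 back into bit 0):
  0x16AB + 0xC64E = 0x0DCF9
  0xDCF9 + 0x7A6D = 0x15766 → wrap carry → 0x5767
  0x5767 + 0x089A = 0x06001
  0x6001 + 0xC69E = 0x1269F → wrap carry → 0x26A0
One's-complement sum = 0x26A0.
Checksum = ~0x26A0 & 0xFFFF = 0xD95F.

D95F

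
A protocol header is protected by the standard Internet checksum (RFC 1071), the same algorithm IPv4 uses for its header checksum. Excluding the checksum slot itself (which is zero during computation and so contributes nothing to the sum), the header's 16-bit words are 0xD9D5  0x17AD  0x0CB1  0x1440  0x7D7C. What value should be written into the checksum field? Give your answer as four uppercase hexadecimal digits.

One's-complement addition (fold any carry out of bit 15 back into bit 0):
  0xD9D5 + 0x17AD = 0x0F182
  0xF182 + 0x0CB1 = 0x0FE33
  0xFE33 + 0x1440 = 0x11273 → wrap carry → 0x1274
  0x1274 + 0x7D7C = 0x08FF0
One's-complement sum = 0x8FF0.
Checksum = ~0x8FF0 & 0xFFFF = 0x700F.

700F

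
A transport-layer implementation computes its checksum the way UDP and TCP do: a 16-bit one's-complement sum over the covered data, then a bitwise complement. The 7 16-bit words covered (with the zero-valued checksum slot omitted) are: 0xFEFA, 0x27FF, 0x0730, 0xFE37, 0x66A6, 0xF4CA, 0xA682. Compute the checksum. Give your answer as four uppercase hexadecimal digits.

D1A9

One's-complement addition (fold any carry out of bit 15 back into bit 0):
  0xFEFA + 0x27FF = 0x126F9 → wrap carry → 0x26FA
  0x26FA + 0x0730 = 0x02E2A
  0x2E2A + 0xFE37 = 0x12C61 → wrap carry → 0x2C62
  0x2C62 + 0x66A6 = 0x09308
  0x9308 + 0xF4CA = 0x187D2 → wrap carry → 0x87D3
  0x87D3 + 0xA682 = 0x12E55 → wrap carry → 0x2E56
One's-complement sum = 0x2E56.
Checksum = ~0x2E56 & 0xFFFF = 0xD1A9.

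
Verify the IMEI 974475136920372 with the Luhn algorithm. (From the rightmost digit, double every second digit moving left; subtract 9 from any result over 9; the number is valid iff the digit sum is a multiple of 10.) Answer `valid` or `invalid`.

From the right, keep odd positions and double even positions (subtract 9 from any doubled value over 9):
  doubled (positions 2,4,...): 5 0 9 6 1 8 5 → sum 34
  kept (positions 1,3,...): 2 3 2 6 1 7 4 9 → sum 34
Total = 68.
68 mod 10 = 8, so the number is invalid.

invalid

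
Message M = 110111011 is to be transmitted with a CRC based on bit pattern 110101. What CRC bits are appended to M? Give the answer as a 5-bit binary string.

Append 5 zeros: 11011101100000. Divide by 110101 (XOR where the leading bit is 1):
  pos 0: 110111 XOR 110101 = 000010
  pos 4: 100110 XOR 110101 = 010011
  pos 5: 100110 XOR 110101 = 010011
  pos 6: 100110 XOR 110101 = 010011
  pos 7: 100110 XOR 110101 = 010011
  pos 8: 100110 XOR 110101 = 010011
Remainder (last 5 bits) = 10011. This is the CRC / FCS.

10011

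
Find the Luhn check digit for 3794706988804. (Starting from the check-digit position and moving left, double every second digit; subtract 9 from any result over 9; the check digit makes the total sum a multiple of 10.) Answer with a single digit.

Partial digits right→left: 4 0 8 8 8 9 6 0 7 4 9 7 3
Double every second digit counting from the check-digit position (so the 1st, 3rd, 5th, ... of the partial from the right).
  doubled (with −9 where >9): 8 7 7 3 5 9 6 → sum 45
  kept as-is: 0 8 9 0 4 7 → sum 28
Total = 45 + 28 = 73.
Check digit = (10 − (73 mod 10)) mod 10 = 7.

7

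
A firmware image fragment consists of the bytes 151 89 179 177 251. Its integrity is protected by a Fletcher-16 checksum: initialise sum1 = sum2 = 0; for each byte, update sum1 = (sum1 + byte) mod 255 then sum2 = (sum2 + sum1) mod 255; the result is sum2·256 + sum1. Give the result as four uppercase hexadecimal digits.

Running sums (mod 255):
  after byte 0 (151): sum1=151, sum2=151
  after byte 1 (89): sum1=240, sum2=136
  after byte 2 (179): sum1=164, sum2=45
  after byte 3 (177): sum1=86, sum2=131
  after byte 4 (251): sum1=82, sum2=213
Checksum = sum2·256 + sum1 = 213·256 + 82 = 54610 = 0xD552.

D552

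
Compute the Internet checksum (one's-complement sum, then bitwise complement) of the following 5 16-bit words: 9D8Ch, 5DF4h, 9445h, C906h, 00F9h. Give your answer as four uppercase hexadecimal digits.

One's-complement addition (fold any carry out of bit 15 back into bit 0):
  0x9D8C + 0x5DF4 = 0x0FB80
  0xFB80 + 0x9445 = 0x18FC5 → wrap carry → 0x8FC6
  0x8FC6 + 0xC906 = 0x158CC → wrap carry → 0x58CD
  0x58CD + 0x00F9 = 0x059C6
One's-complement sum = 0x59C6.
Checksum = ~0x59C6 & 0xFFFF = 0xA639.

A639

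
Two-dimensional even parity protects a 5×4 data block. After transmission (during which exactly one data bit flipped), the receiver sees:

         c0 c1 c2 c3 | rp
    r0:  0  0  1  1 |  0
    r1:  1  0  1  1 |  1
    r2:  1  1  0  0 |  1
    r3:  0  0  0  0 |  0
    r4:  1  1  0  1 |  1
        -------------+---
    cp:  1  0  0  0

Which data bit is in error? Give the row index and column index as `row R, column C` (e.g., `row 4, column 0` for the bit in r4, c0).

row 2, column 3

Recompute each row's even parity and compare to rp:
  r0: data parity 0, sent rp 0 → ok
  r1: data parity 1, sent rp 1 → ok
  r2: data parity 0, sent rp 1 → mismatch
  r3: data parity 0, sent rp 0 → ok
  r4: data parity 1, sent rp 1 → ok
Recompute each column's even parity and compare to cp:
  c0: data parity 1, sent cp 1 → ok
  c1: data parity 0, sent cp 0 → ok
  c2: data parity 0, sent cp 0 → ok
  c3: data parity 1, sent cp 0 → mismatch
Exactly one row (r2) and one column (c3) fail → the flipped bit is at their intersection.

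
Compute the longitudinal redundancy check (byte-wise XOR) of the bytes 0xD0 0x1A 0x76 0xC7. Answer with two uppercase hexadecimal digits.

XOR the bytes together:
  start with 0xD0
  0xD0 ⊕ 0x1A = 0xCA
  0xCA ⊕ 0x76 = 0xBC
  0xBC ⊕ 0xC7 = 0x7B

7B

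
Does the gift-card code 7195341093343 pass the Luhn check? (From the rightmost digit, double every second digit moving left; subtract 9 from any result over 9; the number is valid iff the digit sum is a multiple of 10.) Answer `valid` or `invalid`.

valid

From the right, keep odd positions and double even positions (subtract 9 from any doubled value over 9):
  doubled (positions 2,4,...): 8 6 0 8 1 2 → sum 25
  kept (positions 1,3,...): 3 3 9 1 3 9 7 → sum 35
Total = 60.
60 mod 10 = 0, so the number is valid.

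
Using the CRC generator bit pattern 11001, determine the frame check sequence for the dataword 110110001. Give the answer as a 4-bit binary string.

1100

Append 4 zeros: 1101100010000. Divide by 11001 (XOR where the leading bit is 1):
  pos 0: 11011 XOR 11001 = 00010
  pos 3: 10000 XOR 11001 = 01001
  pos 4: 10011 XOR 11001 = 01010
  pos 5: 10100 XOR 11001 = 01101
  pos 6: 11010 XOR 11001 = 00011
Remainder (last 4 bits) = 1100. This is the CRC / FCS.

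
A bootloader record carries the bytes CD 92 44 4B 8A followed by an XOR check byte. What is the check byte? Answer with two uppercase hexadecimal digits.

XOR the bytes together:
  start with 0xCD
  0xCD ⊕ 0x92 = 0x5F
  0x5F ⊕ 0x44 = 0x1B
  0x1B ⊕ 0x4B = 0x50
  0x50 ⊕ 0x8A = 0xDA

DA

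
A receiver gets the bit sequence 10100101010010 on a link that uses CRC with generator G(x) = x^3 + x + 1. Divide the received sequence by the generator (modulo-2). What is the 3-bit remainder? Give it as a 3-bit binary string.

000

Modulo-2 division of 10100101010010 by 1011:
  pos 0: 1010 XOR 1011 = 0001
  pos 3: 1010 XOR 1011 = 0001
  pos 6: 1101 XOR 1011 = 0110
  pos 7: 1100 XOR 1011 = 0111
  pos 8: 1110 XOR 1011 = 0101
  pos 9: 1011 XOR 1011 = 0000
Remainder = 000 (zero — the frame passes the CRC check).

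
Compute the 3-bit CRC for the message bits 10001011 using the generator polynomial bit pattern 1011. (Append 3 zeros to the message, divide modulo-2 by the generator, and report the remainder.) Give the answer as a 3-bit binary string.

Append 3 zeros: 10001011000. Divide by 1011 (XOR where the leading bit is 1):
  pos 0: 1000 XOR 1011 = 0011
  pos 2: 1110 XOR 1011 = 0101
  pos 3: 1011 XOR 1011 = 0000
  pos 7: 1000 XOR 1011 = 0011
Remainder (last 3 bits) = 011. This is the CRC / FCS.

011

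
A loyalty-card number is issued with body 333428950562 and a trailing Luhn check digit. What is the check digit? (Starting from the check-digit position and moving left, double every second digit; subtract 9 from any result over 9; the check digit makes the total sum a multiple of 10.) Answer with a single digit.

0

Partial digits right→left: 2 6 5 0 5 9 8 2 4 3 3 3
Double every second digit counting from the check-digit position (so the 1st, 3rd, 5th, ... of the partial from the right).
  doubled (with −9 where >9): 4 1 1 7 8 6 → sum 27
  kept as-is: 6 0 9 2 3 3 → sum 23
Total = 27 + 23 = 50.
Check digit = (10 − (50 mod 10)) mod 10 = 0.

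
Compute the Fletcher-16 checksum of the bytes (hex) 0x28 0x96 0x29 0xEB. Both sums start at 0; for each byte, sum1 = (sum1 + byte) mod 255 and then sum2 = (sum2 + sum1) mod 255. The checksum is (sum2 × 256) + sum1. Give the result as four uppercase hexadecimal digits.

Running sums (mod 255):
  after byte 0 (0x28): sum1=40, sum2=40
  after byte 1 (0x96): sum1=190, sum2=230
  after byte 2 (0x29): sum1=231, sum2=206
  after byte 3 (0xEB): sum1=211, sum2=162
Checksum = sum2·256 + sum1 = 162·256 + 211 = 41683 = 0xA2D3.

A2D3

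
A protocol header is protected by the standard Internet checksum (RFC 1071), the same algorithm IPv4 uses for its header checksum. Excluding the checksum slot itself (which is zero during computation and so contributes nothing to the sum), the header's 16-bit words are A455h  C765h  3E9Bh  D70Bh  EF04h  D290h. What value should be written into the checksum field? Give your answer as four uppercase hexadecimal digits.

One's-complement addition (fold any carry out of bit 15 back into bit 0):
  0xA455 + 0xC765 = 0x16BBA → wrap carry → 0x6BBB
  0x6BBB + 0x3E9B = 0x0AA56
  0xAA56 + 0xD70B = 0x18161 → wrap carry → 0x8162
  0x8162 + 0xEF04 = 0x17066 → wrap carry → 0x7067
  0x7067 + 0xD290 = 0x142F7 → wrap carry → 0x42F8
One's-complement sum = 0x42F8.
Checksum = ~0x42F8 & 0xFFFF = 0xBD07.

BD07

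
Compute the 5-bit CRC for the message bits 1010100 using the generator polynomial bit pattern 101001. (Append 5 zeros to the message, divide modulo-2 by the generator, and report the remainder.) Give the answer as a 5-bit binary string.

Append 5 zeros: 101010000000. Divide by 101001 (XOR where the leading bit is 1):
  pos 0: 101010 XOR 101001 = 000011
  pos 4: 110000 XOR 101001 = 011001
  pos 5: 110010 XOR 101001 = 011011
  pos 6: 110110 XOR 101001 = 011111
Remainder (last 5 bits) = 11111. This is the CRC / FCS.

11111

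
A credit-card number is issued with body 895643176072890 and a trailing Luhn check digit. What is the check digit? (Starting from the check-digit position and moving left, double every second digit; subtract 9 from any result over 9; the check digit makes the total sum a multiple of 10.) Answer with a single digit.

1

Partial digits right→left: 0 9 8 2 7 0 6 7 1 3 4 6 5 9 8
Double every second digit counting from the check-digit position (so the 1st, 3rd, 5th, ... of the partial from the right).
  doubled (with −9 where >9): 0 7 5 3 2 8 1 7 → sum 33
  kept as-is: 9 2 0 7 3 6 9 → sum 36
Total = 33 + 36 = 69.
Check digit = (10 − (69 mod 10)) mod 10 = 1.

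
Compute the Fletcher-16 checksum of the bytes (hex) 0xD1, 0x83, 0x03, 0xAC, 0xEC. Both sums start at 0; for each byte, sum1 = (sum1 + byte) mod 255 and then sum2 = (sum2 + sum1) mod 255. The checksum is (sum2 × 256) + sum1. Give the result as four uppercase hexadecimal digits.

76F1

Running sums (mod 255):
  after byte 0 (0xD1): sum1=209, sum2=209
  after byte 1 (0x83): sum1=85, sum2=39
  after byte 2 (0x03): sum1=88, sum2=127
  after byte 3 (0xAC): sum1=5, sum2=132
  after byte 4 (0xEC): sum1=241, sum2=118
Checksum = sum2·256 + sum1 = 118·256 + 241 = 30449 = 0x76F1.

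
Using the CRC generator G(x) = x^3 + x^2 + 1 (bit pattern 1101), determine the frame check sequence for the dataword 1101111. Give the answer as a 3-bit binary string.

001

Append 3 zeros: 1101111000. Divide by 1101 (XOR where the leading bit is 1):
  pos 0: 1101 XOR 1101 = 0000
  pos 4: 1110 XOR 1101 = 0011
  pos 6: 1100 XOR 1101 = 0001
Remainder (last 3 bits) = 001. This is the CRC / FCS.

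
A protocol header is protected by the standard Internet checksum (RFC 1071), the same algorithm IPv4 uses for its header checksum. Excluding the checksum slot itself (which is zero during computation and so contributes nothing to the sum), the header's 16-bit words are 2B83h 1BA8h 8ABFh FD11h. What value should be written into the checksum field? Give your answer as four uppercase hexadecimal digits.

One's-complement addition (fold any carry out of bit 15 back into bit 0):
  0x2B83 + 0x1BA8 = 0x0472B
  0x472B + 0x8ABF = 0x0D1EA
  0xD1EA + 0xFD11 = 0x1CEFB → wrap carry → 0xCEFC
One's-complement sum = 0xCEFC.
Checksum = ~0xCEFC & 0xFFFF = 0x3103.

3103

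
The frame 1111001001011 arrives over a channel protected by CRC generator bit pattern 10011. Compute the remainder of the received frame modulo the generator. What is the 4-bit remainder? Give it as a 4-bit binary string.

1011

Modulo-2 division of 1111001001011 by 10011:
  pos 0: 11110 XOR 10011 = 01101
  pos 1: 11010 XOR 10011 = 01001
  pos 2: 10011 XOR 10011 = 00000
Remainder = 1011 (nonzero — an error is detected).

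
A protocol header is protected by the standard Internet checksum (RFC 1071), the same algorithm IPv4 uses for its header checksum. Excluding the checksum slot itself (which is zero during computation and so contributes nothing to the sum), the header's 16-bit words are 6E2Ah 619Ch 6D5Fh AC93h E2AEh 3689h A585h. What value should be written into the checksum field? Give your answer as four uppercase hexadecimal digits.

One's-complement addition (fold any carry out of bit 15 back into bit 0):
  0x6E2A + 0x619C = 0x0CFC6
  0xCFC6 + 0x6D5F = 0x13D25 → wrap carry → 0x3D26
  0x3D26 + 0xAC93 = 0x0E9B9
  0xE9B9 + 0xE2AE = 0x1CC67 → wrap carry → 0xCC68
  0xCC68 + 0x3689 = 0x102F1 → wrap carry → 0x02F2
  0x02F2 + 0xA585 = 0x0A877
One's-complement sum = 0xA877.
Checksum = ~0xA877 & 0xFFFF = 0x5788.

5788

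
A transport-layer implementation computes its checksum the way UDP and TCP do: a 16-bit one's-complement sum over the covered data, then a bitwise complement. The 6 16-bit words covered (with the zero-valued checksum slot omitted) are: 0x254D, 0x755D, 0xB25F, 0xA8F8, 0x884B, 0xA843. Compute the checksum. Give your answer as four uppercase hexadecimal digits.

D96D

One's-complement addition (fold any carry out of bit 15 back into bit 0):
  0x254D + 0x755D = 0x09AAA
  0x9AAA + 0xB25F = 0x14D09 → wrap carry → 0x4D0A
  0x4D0A + 0xA8F8 = 0x0F602
  0xF602 + 0x884B = 0x17E4D → wrap carry → 0x7E4E
  0x7E4E + 0xA843 = 0x12691 → wrap carry → 0x2692
One's-complement sum = 0x2692.
Checksum = ~0x2692 & 0xFFFF = 0xD96D.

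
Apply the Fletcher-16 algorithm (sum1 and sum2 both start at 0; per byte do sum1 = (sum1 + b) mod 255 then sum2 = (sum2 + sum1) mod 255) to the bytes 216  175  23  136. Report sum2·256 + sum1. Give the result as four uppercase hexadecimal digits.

Running sums (mod 255):
  after byte 0 (216): sum1=216, sum2=216
  after byte 1 (175): sum1=136, sum2=97
  after byte 2 (23): sum1=159, sum2=1
  after byte 3 (136): sum1=40, sum2=41
Checksum = sum2·256 + sum1 = 41·256 + 40 = 10536 = 0x2928.

2928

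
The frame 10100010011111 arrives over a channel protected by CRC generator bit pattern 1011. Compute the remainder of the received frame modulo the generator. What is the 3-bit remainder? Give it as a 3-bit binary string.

000

Modulo-2 division of 10100010011111 by 1011:
  pos 0: 1010 XOR 1011 = 0001
  pos 3: 1001 XOR 1011 = 0010
  pos 5: 1000 XOR 1011 = 0011
  pos 7: 1111 XOR 1011 = 0100
  pos 8: 1001 XOR 1011 = 0010
  pos 10: 1011 XOR 1011 = 0000
Remainder = 000 (zero — the frame passes the CRC check).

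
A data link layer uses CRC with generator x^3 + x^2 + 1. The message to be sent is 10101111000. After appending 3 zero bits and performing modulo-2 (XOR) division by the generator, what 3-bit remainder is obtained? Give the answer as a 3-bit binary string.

Append 3 zeros: 10101111000000. Divide by 1101 (XOR where the leading bit is 1):
  pos 0: 1010 XOR 1101 = 0111
  pos 1: 1111 XOR 1101 = 0010
  pos 3: 1011 XOR 1101 = 0110
  pos 4: 1101 XOR 1101 = 0000
Remainder (last 3 bits) = 000. This is the CRC / FCS.

000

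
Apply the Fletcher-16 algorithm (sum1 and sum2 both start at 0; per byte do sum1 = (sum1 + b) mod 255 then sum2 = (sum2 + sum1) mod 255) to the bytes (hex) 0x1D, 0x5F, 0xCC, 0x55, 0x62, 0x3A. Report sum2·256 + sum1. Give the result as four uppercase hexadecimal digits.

BD3B

Running sums (mod 255):
  after byte 0 (0x1D): sum1=29, sum2=29
  after byte 1 (0x5F): sum1=124, sum2=153
  after byte 2 (0xCC): sum1=73, sum2=226
  after byte 3 (0x55): sum1=158, sum2=129
  after byte 4 (0x62): sum1=1, sum2=130
  after byte 5 (0x3A): sum1=59, sum2=189
Checksum = sum2·256 + sum1 = 189·256 + 59 = 48443 = 0xBD3B.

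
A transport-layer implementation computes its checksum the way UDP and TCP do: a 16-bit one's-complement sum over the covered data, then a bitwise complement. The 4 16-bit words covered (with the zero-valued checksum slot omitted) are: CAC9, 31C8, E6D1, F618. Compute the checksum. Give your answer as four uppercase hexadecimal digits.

One's-complement addition (fold any carry out of bit 15 back into bit 0):
  0xCAC9 + 0x31C8 = 0x0FC91
  0xFC91 + 0xE6D1 = 0x1E362 → wrap carry → 0xE363
  0xE363 + 0xF618 = 0x1D97B → wrap carry → 0xD97C
One's-complement sum = 0xD97C.
Checksum = ~0xD97C & 0xFFFF = 0x2683.

2683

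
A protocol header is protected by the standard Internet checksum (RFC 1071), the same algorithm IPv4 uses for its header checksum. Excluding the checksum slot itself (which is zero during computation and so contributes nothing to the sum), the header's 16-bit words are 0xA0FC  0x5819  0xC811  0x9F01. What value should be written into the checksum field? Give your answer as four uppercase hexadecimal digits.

One's-complement addition (fold any carry out of bit 15 back into bit 0):
  0xA0FC + 0x5819 = 0x0F915
  0xF915 + 0xC811 = 0x1C126 → wrap carry → 0xC127
  0xC127 + 0x9F01 = 0x16028 → wrap carry → 0x6029
One's-complement sum = 0x6029.
Checksum = ~0x6029 & 0xFFFF = 0x9FD6.

9FD6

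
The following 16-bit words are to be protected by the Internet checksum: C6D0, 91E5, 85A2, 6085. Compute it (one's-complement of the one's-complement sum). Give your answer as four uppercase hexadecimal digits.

C121

One's-complement addition (fold any carry out of bit 15 back into bit 0):
  0xC6D0 + 0x91E5 = 0x158B5 → wrap carry → 0x58B6
  0x58B6 + 0x85A2 = 0x0DE58
  0xDE58 + 0x6085 = 0x13EDD → wrap carry → 0x3EDE
One's-complement sum = 0x3EDE.
Checksum = ~0x3EDE & 0xFFFF = 0xC121.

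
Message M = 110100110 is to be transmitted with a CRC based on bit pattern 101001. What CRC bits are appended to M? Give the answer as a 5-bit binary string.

00111

Append 5 zeros: 11010011000000. Divide by 101001 (XOR where the leading bit is 1):
  pos 0: 110100 XOR 101001 = 011101
  pos 1: 111011 XOR 101001 = 010010
  pos 2: 100101 XOR 101001 = 001100
  pos 4: 110000 XOR 101001 = 011001
  pos 5: 110010 XOR 101001 = 011011
  pos 6: 110110 XOR 101001 = 011111
  pos 7: 111110 XOR 101001 = 010111
  pos 8: 101110 XOR 101001 = 000111
Remainder (last 5 bits) = 00111. This is the CRC / FCS.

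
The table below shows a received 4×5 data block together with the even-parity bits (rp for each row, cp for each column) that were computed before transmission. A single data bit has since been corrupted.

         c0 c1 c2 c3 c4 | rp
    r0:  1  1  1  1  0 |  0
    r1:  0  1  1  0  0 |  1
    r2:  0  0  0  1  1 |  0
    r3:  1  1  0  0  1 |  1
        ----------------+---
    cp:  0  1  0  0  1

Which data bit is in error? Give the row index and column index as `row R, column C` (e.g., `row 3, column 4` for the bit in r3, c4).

row 1, column 4

Recompute each row's even parity and compare to rp:
  r0: data parity 0, sent rp 0 → ok
  r1: data parity 0, sent rp 1 → mismatch
  r2: data parity 0, sent rp 0 → ok
  r3: data parity 1, sent rp 1 → ok
Recompute each column's even parity and compare to cp:
  c0: data parity 0, sent cp 0 → ok
  c1: data parity 1, sent cp 1 → ok
  c2: data parity 0, sent cp 0 → ok
  c3: data parity 0, sent cp 0 → ok
  c4: data parity 0, sent cp 1 → mismatch
Exactly one row (r1) and one column (c4) fail → the flipped bit is at their intersection.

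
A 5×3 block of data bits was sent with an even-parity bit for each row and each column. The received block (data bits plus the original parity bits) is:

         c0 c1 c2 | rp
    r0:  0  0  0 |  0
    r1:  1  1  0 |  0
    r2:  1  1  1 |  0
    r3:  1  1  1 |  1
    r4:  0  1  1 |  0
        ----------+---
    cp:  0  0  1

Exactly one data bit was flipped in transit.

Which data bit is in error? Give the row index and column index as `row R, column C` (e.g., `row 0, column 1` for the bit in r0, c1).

row 2, column 0

Recompute each row's even parity and compare to rp:
  r0: data parity 0, sent rp 0 → ok
  r1: data parity 0, sent rp 0 → ok
  r2: data parity 1, sent rp 0 → mismatch
  r3: data parity 1, sent rp 1 → ok
  r4: data parity 0, sent rp 0 → ok
Recompute each column's even parity and compare to cp:
  c0: data parity 1, sent cp 0 → mismatch
  c1: data parity 0, sent cp 0 → ok
  c2: data parity 1, sent cp 1 → ok
Exactly one row (r2) and one column (c0) fail → the flipped bit is at their intersection.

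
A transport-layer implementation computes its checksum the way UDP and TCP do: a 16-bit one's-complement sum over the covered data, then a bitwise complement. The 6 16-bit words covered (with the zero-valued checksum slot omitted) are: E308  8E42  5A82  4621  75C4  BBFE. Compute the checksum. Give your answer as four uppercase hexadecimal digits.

BC4D

One's-complement addition (fold any carry out of bit 15 back into bit 0):
  0xE308 + 0x8E42 = 0x1714A → wrap carry → 0x714B
  0x714B + 0x5A82 = 0x0CBCD
  0xCBCD + 0x4621 = 0x111EE → wrap carry → 0x11EF
  0x11EF + 0x75C4 = 0x087B3
  0x87B3 + 0xBBFE = 0x143B1 → wrap carry → 0x43B2
One's-complement sum = 0x43B2.
Checksum = ~0x43B2 & 0xFFFF = 0xBC4D.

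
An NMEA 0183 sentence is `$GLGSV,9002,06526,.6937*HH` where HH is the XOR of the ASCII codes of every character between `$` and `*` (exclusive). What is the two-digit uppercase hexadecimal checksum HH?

7C

XOR the ASCII codes of the payload characters:
  'G' = 0x47 → acc = 0x47
  'L' = 0x4C → acc = 0x0B
  'G' = 0x47 → acc = 0x4C
  'S' = 0x53 → acc = 0x1F
  'V' = 0x56 → acc = 0x49
  ',' = 0x2C → acc = 0x65
  '9' = 0x39 → acc = 0x5C
  '0' = 0x30 → acc = 0x6C
  '0' = 0x30 → acc = 0x5C
  '2' = 0x32 → acc = 0x6E
  ',' = 0x2C → acc = 0x42
  '0' = 0x30 → acc = 0x72
  '6' = 0x36 → acc = 0x44
  '5' = 0x35 → acc = 0x71
  '2' = 0x32 → acc = 0x43
  '6' = 0x36 → acc = 0x75
  ',' = 0x2C → acc = 0x59
  '.' = 0x2E → acc = 0x77
  '6' = 0x36 → acc = 0x41
  '9' = 0x39 → acc = 0x78
  '3' = 0x33 → acc = 0x4B
  '7' = 0x37 → acc = 0x7C
Checksum = 0x7C.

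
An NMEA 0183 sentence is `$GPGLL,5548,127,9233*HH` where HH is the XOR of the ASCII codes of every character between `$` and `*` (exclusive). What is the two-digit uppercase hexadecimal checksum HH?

4F

XOR the ASCII codes of the payload characters:
  'G' = 0x47 → acc = 0x47
  'P' = 0x50 → acc = 0x17
  'G' = 0x47 → acc = 0x50
  'L' = 0x4C → acc = 0x1C
  'L' = 0x4C → acc = 0x50
  ',' = 0x2C → acc = 0x7C
  '5' = 0x35 → acc = 0x49
  '5' = 0x35 → acc = 0x7C
  '4' = 0x34 → acc = 0x48
  '8' = 0x38 → acc = 0x70
  ',' = 0x2C → acc = 0x5C
  '1' = 0x31 → acc = 0x6D
  '2' = 0x32 → acc = 0x5F
  '7' = 0x37 → acc = 0x68
  ',' = 0x2C → acc = 0x44
  '9' = 0x39 → acc = 0x7D
  '2' = 0x32 → acc = 0x4F
  '3' = 0x33 → acc = 0x7C
  '3' = 0x33 → acc = 0x4F
Checksum = 0x4F.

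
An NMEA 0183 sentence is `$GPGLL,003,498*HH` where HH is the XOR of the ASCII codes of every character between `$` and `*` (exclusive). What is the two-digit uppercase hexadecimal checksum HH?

56

XOR the ASCII codes of the payload characters:
  'G' = 0x47 → acc = 0x47
  'P' = 0x50 → acc = 0x17
  'G' = 0x47 → acc = 0x50
  'L' = 0x4C → acc = 0x1C
  'L' = 0x4C → acc = 0x50
  ',' = 0x2C → acc = 0x7C
  '0' = 0x30 → acc = 0x4C
  '0' = 0x30 → acc = 0x7C
  '3' = 0x33 → acc = 0x4F
  ',' = 0x2C → acc = 0x63
  '4' = 0x34 → acc = 0x57
  '9' = 0x39 → acc = 0x6E
  '8' = 0x38 → acc = 0x56
Checksum = 0x56.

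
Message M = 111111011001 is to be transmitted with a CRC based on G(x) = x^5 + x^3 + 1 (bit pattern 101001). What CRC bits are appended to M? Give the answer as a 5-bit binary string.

Append 5 zeros: 11111101100100000. Divide by 101001 (XOR where the leading bit is 1):
  pos 0: 111111 XOR 101001 = 010110
  pos 1: 101100 XOR 101001 = 000101
  pos 4: 101110 XOR 101001 = 000111
  pos 7: 111010 XOR 101001 = 010011
  pos 8: 100110 XOR 101001 = 001111
  pos 10: 111100 XOR 101001 = 010101
  pos 11: 101010 XOR 101001 = 000011
Remainder (last 5 bits) = 00011. This is the CRC / FCS.

00011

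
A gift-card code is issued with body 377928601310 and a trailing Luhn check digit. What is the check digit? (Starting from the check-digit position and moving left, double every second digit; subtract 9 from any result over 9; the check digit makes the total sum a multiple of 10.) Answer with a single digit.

Partial digits right→left: 0 1 3 1 0 6 8 2 9 7 7 3
Double every second digit counting from the check-digit position (so the 1st, 3rd, 5th, ... of the partial from the right).
  doubled (with −9 where >9): 0 6 0 7 9 5 → sum 27
  kept as-is: 1 1 6 2 7 3 → sum 20
Total = 27 + 20 = 47.
Check digit = (10 − (47 mod 10)) mod 10 = 3.

3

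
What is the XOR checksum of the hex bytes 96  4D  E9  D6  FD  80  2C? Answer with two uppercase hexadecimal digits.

XOR the bytes together:
  start with 0x96
  0x96 ⊕ 0x4D = 0xDB
  0xDB ⊕ 0xE9 = 0x32
  0x32 ⊕ 0xD6 = 0xE4
  0xE4 ⊕ 0xFD = 0x19
  0x19 ⊕ 0x80 = 0x99
  0x99 ⊕ 0x2C = 0xB5

B5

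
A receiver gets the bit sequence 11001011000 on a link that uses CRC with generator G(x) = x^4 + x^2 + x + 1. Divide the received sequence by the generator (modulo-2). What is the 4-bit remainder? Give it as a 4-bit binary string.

1000

Modulo-2 division of 11001011000 by 10111:
  pos 0: 11001 XOR 10111 = 01110
  pos 1: 11100 XOR 10111 = 01011
  pos 2: 10111 XOR 10111 = 00000
Remainder = 1000 (nonzero — an error is detected).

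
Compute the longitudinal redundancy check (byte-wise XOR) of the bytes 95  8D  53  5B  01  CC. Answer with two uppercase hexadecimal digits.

DD

XOR the bytes together:
  start with 0x95
  0x95 ⊕ 0x8D = 0x18
  0x18 ⊕ 0x53 = 0x4B
  0x4B ⊕ 0x5B = 0x10
  0x10 ⊕ 0x01 = 0x11
  0x11 ⊕ 0xCC = 0xDD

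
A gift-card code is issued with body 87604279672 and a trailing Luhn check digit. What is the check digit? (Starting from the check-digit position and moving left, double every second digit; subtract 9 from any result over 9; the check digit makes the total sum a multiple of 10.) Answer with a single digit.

5

Partial digits right→left: 2 7 6 9 7 2 4 0 6 7 8
Double every second digit counting from the check-digit position (so the 1st, 3rd, 5th, ... of the partial from the right).
  doubled (with −9 where >9): 4 3 5 8 3 7 → sum 30
  kept as-is: 7 9 2 0 7 → sum 25
Total = 30 + 25 = 55.
Check digit = (10 − (55 mod 10)) mod 10 = 5.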